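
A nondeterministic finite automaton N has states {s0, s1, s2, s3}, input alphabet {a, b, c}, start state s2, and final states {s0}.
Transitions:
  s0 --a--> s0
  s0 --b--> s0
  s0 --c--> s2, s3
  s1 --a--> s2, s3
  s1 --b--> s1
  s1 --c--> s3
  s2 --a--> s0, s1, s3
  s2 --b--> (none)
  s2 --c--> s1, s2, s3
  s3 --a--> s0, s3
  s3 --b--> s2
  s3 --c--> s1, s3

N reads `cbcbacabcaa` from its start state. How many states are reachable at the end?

4

Start: {s2}
read c: {s1, s2, s3}
read b: {s1, s2}
read c: {s1, s2, s3}
read b: {s1, s2}
read a: {s0, s1, s2, s3}
read c: {s1, s2, s3}
read a: {s0, s1, s2, s3}
read b: {s0, s1, s2}
read c: {s1, s2, s3}
read a: {s0, s1, s2, s3}
read a: {s0, s1, s2, s3}
Final reachable set {s0, s1, s2, s3} has 4 states.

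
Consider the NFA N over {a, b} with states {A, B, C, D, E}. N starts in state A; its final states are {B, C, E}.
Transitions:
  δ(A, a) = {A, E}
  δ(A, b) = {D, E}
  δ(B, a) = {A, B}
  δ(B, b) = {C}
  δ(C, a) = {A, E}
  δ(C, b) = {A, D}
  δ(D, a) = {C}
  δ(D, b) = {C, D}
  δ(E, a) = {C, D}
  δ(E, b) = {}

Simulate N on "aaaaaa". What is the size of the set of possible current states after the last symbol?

4

Start: {A}
read a: {A, E}
read a: {A, C, D, E}
read a: {A, C, D, E}
read a: {A, C, D, E}
read a: {A, C, D, E}
read a: {A, C, D, E}
Final reachable set {A, C, D, E} has 4 states.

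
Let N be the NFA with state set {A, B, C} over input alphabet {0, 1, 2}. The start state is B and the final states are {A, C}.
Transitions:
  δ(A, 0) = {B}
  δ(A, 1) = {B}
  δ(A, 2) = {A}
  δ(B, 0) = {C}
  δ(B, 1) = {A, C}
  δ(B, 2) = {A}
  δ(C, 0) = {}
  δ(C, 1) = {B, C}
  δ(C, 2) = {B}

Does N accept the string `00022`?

Start: {B}
read 0: {C}
read 0: {}
The reachable set is empty and stays empty for the remaining 3 symbols.
Reachable ∩ accepting = {} — empty.

rejected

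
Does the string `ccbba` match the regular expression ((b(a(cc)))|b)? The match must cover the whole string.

Neither (b(a(cc))) nor b matches ccbba.

no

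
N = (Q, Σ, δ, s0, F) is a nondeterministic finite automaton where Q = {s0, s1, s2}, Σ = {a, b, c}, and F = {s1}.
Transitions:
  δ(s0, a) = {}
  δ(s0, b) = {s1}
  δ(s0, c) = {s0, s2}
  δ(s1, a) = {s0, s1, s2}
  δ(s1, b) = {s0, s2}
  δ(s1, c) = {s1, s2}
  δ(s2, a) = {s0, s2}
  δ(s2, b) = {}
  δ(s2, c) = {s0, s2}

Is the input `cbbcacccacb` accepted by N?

Start: {s0}
read c: {s0, s2}
read b: {s1}
read b: {s0, s2}
read c: {s0, s2}
read a: {s0, s2}
read c: {s0, s2}
read c: {s0, s2}
read c: {s0, s2}
read a: {s0, s2}
read c: {s0, s2}
read b: {s1}
Reachable ∩ accepting = {s1} — nonempty.

accepted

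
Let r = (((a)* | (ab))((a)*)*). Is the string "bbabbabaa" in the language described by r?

no

No split of bbabbabaa into u·v has ((a)*|(ab)) matching u and ((a)*)* matching v.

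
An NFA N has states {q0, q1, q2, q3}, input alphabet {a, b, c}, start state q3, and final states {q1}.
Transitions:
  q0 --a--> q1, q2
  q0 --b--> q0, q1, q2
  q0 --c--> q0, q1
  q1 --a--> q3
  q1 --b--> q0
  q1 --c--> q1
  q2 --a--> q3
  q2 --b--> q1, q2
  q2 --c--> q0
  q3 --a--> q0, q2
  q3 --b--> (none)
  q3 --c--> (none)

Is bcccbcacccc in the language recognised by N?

rejected

Start: {q3}
read b: {}
The reachable set is empty and stays empty for the remaining 10 symbols.
Reachable ∩ accepting = {} — empty.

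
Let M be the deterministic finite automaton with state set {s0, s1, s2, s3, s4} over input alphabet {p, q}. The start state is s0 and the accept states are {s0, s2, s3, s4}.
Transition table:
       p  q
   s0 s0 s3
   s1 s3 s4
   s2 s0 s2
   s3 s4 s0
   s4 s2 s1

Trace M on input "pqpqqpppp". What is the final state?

s0

s0 --p--> s0
s0 --q--> s3
s3 --p--> s4
s4 --q--> s1
s1 --q--> s4
s4 --p--> s2
s2 --p--> s0
s0 --p--> s0
s0 --p--> s0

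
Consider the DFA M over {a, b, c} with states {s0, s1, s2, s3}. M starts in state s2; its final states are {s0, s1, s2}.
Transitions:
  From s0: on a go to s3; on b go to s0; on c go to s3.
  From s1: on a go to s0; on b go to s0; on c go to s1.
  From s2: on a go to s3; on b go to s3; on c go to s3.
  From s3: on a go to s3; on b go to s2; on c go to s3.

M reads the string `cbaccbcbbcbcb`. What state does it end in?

s2

s2 --c--> s3
s3 --b--> s2
s2 --a--> s3
s3 --c--> s3
s3 --c--> s3
s3 --b--> s2
s2 --c--> s3
s3 --b--> s2
s2 --b--> s3
s3 --c--> s3
s3 --b--> s2
s2 --c--> s3
s3 --b--> s2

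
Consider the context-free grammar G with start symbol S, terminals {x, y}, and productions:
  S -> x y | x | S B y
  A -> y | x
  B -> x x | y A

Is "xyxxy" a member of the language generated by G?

S ⇒ SBy ⇒ xyBy ⇒ xyxxy

yes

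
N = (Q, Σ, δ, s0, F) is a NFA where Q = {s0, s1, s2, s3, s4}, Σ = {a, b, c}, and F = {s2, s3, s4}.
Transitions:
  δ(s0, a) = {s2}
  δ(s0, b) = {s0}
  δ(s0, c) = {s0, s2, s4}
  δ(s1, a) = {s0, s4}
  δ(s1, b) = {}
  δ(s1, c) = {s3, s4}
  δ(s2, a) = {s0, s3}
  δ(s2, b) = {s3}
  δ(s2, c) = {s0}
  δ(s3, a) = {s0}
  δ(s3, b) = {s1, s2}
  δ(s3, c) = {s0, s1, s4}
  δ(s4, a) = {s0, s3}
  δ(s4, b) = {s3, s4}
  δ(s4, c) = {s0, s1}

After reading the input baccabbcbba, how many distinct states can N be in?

4

Start: {s0}
read b: {s0}
read a: {s2}
read c: {s0}
read c: {s0, s2, s4}
read a: {s0, s2, s3}
read b: {s0, s1, s2, s3}
read b: {s0, s1, s2, s3}
read c: {s0, s1, s2, s3, s4}
read b: {s0, s1, s2, s3, s4}
read b: {s0, s1, s2, s3, s4}
read a: {s0, s2, s3, s4}
Final reachable set {s0, s2, s3, s4} has 4 states.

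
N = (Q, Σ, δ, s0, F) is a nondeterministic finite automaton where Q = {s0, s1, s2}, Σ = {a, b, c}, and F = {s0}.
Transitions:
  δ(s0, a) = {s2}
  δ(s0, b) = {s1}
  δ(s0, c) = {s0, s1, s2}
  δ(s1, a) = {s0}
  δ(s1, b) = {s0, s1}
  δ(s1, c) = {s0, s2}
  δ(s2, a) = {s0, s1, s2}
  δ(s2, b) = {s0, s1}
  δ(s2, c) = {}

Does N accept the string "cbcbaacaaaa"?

Start: {s0}
read c: {s0, s1, s2}
read b: {s0, s1}
read c: {s0, s1, s2}
read b: {s0, s1}
read a: {s0, s2}
read a: {s0, s1, s2}
read c: {s0, s1, s2}
read a: {s0, s1, s2}
read a: {s0, s1, s2}
read a: {s0, s1, s2}
read a: {s0, s1, s2}
Reachable ∩ accepting = {s0} — nonempty.

accepted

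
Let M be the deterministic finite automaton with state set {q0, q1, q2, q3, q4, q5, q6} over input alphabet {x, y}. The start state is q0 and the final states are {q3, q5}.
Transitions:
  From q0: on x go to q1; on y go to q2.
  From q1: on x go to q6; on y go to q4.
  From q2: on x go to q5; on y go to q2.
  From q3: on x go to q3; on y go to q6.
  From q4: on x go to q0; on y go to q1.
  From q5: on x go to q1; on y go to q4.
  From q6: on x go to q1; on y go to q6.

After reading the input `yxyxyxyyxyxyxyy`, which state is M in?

q0 --y--> q2
q2 --x--> q5
q5 --y--> q4
q4 --x--> q0
q0 --y--> q2
q2 --x--> q5
q5 --y--> q4
q4 --y--> q1
q1 --x--> q6
q6 --y--> q6
q6 --x--> q1
q1 --y--> q4
q4 --x--> q0
q0 --y--> q2
q2 --y--> q2

q2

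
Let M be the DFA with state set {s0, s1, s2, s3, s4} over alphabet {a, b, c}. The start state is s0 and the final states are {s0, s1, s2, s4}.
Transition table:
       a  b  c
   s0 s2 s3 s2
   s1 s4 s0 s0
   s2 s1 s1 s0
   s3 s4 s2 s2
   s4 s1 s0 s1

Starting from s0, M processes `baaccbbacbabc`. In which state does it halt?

s0 --b--> s3
s3 --a--> s4
s4 --a--> s1
s1 --c--> s0
s0 --c--> s2
s2 --b--> s1
s1 --b--> s0
s0 --a--> s2
s2 --c--> s0
s0 --b--> s3
s3 --a--> s4
s4 --b--> s0
s0 --c--> s2

s2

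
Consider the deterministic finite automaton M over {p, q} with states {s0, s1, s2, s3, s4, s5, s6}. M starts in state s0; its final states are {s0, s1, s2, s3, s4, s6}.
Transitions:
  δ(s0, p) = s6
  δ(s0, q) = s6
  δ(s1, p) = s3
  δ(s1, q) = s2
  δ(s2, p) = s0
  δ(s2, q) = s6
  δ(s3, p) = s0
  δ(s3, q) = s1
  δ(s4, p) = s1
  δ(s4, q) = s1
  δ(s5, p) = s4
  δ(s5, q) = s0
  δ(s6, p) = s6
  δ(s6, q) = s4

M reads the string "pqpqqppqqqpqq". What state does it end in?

s0 --p--> s6
s6 --q--> s4
s4 --p--> s1
s1 --q--> s2
s2 --q--> s6
s6 --p--> s6
s6 --p--> s6
s6 --q--> s4
s4 --q--> s1
s1 --q--> s2
s2 --p--> s0
s0 --q--> s6
s6 --q--> s4

s4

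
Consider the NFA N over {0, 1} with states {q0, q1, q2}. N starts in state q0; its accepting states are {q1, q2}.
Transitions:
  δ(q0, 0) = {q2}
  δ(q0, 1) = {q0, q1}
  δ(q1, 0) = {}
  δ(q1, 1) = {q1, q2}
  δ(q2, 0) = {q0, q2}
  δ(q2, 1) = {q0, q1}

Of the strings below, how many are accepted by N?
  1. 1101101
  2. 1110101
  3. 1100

1101101: accepted
1110101: accepted
1100: accepted

3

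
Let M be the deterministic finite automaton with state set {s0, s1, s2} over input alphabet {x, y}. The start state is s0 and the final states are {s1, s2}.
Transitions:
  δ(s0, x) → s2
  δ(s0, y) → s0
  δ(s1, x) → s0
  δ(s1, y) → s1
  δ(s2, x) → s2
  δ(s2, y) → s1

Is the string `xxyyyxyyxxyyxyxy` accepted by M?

s0 --x--> s2
s2 --x--> s2
s2 --y--> s1
s1 --y--> s1
s1 --y--> s1
s1 --x--> s0
s0 --y--> s0
s0 --y--> s0
s0 --x--> s2
s2 --x--> s2
s2 --y--> s1
s1 --y--> s1
s1 --x--> s0
s0 --y--> s0
s0 --x--> s2
s2 --y--> s1
End in state s1, which is an accepting state.

accepted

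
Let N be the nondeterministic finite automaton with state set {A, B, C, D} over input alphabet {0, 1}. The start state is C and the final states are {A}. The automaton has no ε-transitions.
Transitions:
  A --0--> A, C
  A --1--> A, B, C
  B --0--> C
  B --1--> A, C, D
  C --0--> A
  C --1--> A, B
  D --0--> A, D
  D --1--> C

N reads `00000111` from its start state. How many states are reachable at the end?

4

Start: {C}
read 0: {A}
read 0: {A, C}
read 0: {A, C}
read 0: {A, C}
read 0: {A, C}
read 1: {A, B, C}
read 1: {A, B, C, D}
read 1: {A, B, C, D}
Final reachable set {A, B, C, D} has 4 states.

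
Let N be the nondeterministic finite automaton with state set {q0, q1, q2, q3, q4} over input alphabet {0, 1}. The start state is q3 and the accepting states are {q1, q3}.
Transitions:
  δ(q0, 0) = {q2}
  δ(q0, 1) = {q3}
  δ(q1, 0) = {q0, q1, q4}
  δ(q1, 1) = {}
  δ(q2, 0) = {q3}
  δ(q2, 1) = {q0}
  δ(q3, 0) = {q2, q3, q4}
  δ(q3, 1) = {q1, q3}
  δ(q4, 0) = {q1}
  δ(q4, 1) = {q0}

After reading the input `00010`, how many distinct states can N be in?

Start: {q3}
read 0: {q2, q3, q4}
read 0: {q1, q2, q3, q4}
read 0: {q0, q1, q2, q3, q4}
read 1: {q0, q1, q3}
read 0: {q0, q1, q2, q3, q4}
Final reachable set {q0, q1, q2, q3, q4} has 5 states.

5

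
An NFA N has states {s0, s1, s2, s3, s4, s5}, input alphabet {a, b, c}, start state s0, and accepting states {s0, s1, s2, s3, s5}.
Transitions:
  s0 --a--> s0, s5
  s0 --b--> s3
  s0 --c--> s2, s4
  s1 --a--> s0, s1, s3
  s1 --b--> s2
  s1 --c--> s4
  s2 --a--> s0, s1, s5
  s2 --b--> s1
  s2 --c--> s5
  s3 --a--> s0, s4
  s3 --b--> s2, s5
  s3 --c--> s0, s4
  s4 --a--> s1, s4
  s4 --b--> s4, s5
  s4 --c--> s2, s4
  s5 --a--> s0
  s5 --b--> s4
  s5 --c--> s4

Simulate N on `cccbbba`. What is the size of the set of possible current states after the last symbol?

4

Start: {s0}
read c: {s2, s4}
read c: {s2, s4, s5}
read c: {s2, s4, s5}
read b: {s1, s4, s5}
read b: {s2, s4, s5}
read b: {s1, s4, s5}
read a: {s0, s1, s3, s4}
Final reachable set {s0, s1, s3, s4} has 4 states.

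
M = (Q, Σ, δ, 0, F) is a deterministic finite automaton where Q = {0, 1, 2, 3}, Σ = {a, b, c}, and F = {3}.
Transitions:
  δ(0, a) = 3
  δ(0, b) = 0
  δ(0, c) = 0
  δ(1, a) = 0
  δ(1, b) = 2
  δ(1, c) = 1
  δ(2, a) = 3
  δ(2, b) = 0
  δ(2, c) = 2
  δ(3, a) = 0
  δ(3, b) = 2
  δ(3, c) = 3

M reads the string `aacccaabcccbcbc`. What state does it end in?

0 --a--> 3
3 --a--> 0
0 --c--> 0
0 --c--> 0
0 --c--> 0
0 --a--> 3
3 --a--> 0
0 --b--> 0
0 --c--> 0
0 --c--> 0
0 --c--> 0
0 --b--> 0
0 --c--> 0
0 --b--> 0
0 --c--> 0

0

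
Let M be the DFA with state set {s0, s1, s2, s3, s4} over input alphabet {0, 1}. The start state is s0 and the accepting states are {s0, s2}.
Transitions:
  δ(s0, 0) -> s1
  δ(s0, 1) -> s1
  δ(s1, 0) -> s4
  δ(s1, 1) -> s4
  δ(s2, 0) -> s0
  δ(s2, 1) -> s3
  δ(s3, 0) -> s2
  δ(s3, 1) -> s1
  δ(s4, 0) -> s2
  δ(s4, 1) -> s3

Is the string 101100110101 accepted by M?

rejected

s0 --1--> s1
s1 --0--> s4
s4 --1--> s3
s3 --1--> s1
s1 --0--> s4
s4 --0--> s2
s2 --1--> s3
s3 --1--> s1
s1 --0--> s4
s4 --1--> s3
s3 --0--> s2
s2 --1--> s3
End in state s3, which is not an accepting state.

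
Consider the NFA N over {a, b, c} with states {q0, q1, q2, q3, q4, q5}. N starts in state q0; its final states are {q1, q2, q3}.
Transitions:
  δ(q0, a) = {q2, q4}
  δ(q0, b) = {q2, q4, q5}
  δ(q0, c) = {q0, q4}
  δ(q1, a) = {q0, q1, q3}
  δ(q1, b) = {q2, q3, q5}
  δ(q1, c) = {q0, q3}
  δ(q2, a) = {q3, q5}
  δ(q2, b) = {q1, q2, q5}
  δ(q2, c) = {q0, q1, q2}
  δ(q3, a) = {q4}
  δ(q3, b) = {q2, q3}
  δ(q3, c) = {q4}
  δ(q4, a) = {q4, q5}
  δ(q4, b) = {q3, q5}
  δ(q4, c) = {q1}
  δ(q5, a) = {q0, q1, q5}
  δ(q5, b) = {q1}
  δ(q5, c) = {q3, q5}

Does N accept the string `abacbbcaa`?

accepted

Start: {q0}
read a: {q2, q4}
read b: {q1, q2, q3, q5}
read a: {q0, q1, q3, q4, q5}
read c: {q0, q1, q3, q4, q5}
read b: {q1, q2, q3, q4, q5}
read b: {q1, q2, q3, q5}
read c: {q0, q1, q2, q3, q4, q5}
read a: {q0, q1, q2, q3, q4, q5}
read a: {q0, q1, q2, q3, q4, q5}
Reachable ∩ accepting = {q1, q2, q3} — nonempty.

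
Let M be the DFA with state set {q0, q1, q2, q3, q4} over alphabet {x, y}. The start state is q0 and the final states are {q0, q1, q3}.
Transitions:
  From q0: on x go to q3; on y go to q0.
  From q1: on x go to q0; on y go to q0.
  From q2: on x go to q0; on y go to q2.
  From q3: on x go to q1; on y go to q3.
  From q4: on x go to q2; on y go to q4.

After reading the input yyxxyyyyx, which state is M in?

q3

q0 --y--> q0
q0 --y--> q0
q0 --x--> q3
q3 --x--> q1
q1 --y--> q0
q0 --y--> q0
q0 --y--> q0
q0 --y--> q0
q0 --x--> q3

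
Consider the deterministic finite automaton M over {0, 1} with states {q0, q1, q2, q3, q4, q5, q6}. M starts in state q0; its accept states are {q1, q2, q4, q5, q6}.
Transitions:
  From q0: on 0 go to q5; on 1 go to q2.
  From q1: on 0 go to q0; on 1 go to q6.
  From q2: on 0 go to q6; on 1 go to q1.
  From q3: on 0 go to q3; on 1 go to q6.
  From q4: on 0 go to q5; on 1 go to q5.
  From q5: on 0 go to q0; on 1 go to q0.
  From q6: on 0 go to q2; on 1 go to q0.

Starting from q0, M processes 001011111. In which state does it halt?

q0

q0 --0--> q5
q5 --0--> q0
q0 --1--> q2
q2 --0--> q6
q6 --1--> q0
q0 --1--> q2
q2 --1--> q1
q1 --1--> q6
q6 --1--> q0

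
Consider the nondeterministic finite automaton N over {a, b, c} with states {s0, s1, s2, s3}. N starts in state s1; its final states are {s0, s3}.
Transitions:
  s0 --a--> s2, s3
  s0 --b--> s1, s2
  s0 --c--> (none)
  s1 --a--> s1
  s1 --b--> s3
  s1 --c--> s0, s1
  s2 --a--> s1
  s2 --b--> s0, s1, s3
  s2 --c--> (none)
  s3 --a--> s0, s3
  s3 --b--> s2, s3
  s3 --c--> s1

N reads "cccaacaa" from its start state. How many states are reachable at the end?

Start: {s1}
read c: {s0, s1}
read c: {s0, s1}
read c: {s0, s1}
read a: {s1, s2, s3}
read a: {s0, s1, s3}
read c: {s0, s1}
read a: {s1, s2, s3}
read a: {s0, s1, s3}
Final reachable set {s0, s1, s3} has 3 states.

3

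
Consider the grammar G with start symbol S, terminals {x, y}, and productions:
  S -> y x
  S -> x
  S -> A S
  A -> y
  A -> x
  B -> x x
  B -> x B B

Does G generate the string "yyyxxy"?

no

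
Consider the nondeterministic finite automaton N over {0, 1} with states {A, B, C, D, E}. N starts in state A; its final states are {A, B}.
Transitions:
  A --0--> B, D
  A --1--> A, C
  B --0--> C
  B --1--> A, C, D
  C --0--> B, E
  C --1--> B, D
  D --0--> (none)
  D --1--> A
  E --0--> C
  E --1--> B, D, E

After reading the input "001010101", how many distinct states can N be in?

Start: {A}
read 0: {B, D}
read 0: {C}
read 1: {B, D}
read 0: {C}
read 1: {B, D}
read 0: {C}
read 1: {B, D}
read 0: {C}
read 1: {B, D}
Final reachable set {B, D} has 2 states.

2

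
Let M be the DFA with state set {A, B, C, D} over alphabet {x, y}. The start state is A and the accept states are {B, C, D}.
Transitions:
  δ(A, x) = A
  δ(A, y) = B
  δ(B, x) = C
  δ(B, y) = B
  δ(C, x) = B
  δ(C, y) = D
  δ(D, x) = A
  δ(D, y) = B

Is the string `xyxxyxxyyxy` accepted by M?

accepted

A --x--> A
A --y--> B
B --x--> C
C --x--> B
B --y--> B
B --x--> C
C --x--> B
B --y--> B
B --y--> B
B --x--> C
C --y--> D
End in state D, which is an accepting state.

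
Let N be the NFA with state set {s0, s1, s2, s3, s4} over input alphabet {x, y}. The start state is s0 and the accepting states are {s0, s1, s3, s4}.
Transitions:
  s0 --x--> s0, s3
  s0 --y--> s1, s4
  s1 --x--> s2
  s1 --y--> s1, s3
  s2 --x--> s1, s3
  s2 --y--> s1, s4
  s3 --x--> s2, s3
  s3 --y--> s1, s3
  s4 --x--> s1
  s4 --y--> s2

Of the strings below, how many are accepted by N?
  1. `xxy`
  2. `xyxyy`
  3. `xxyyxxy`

3

`xxy`: accepted
`xyxyy`: accepted
`xxyyxxy`: accepted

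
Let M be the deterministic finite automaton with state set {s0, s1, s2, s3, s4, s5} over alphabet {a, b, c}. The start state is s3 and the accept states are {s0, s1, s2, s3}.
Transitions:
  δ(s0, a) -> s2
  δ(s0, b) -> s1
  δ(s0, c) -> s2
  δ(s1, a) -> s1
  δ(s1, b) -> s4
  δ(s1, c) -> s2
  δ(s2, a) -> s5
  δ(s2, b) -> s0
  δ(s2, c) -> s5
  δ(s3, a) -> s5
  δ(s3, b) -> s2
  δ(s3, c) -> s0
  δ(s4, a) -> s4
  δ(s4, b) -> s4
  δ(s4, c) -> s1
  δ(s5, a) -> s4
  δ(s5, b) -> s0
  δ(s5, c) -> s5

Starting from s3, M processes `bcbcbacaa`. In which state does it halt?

s4

s3 --b--> s2
s2 --c--> s5
s5 --b--> s0
s0 --c--> s2
s2 --b--> s0
s0 --a--> s2
s2 --c--> s5
s5 --a--> s4
s4 --a--> s4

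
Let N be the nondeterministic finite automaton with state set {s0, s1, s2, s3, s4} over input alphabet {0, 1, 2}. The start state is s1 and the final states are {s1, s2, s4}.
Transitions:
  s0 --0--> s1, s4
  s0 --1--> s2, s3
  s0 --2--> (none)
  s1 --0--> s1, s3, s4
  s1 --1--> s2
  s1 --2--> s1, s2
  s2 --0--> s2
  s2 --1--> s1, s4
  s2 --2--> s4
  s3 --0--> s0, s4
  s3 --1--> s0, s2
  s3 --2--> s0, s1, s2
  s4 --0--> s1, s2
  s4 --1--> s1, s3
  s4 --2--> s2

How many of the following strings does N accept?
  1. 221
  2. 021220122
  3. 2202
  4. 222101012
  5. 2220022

221: accepted
021220122: accepted
2202: accepted
222101012: accepted
2220022: accepted

5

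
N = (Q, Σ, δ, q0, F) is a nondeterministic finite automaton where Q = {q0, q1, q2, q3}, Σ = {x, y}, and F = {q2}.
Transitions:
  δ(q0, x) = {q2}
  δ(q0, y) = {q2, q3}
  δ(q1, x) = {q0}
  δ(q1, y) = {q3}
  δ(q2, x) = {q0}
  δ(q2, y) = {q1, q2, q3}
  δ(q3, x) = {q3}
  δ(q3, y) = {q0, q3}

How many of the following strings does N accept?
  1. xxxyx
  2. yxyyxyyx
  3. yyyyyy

2

xxxyx: rejected
yxyyxyyx: accepted
yyyyyy: accepted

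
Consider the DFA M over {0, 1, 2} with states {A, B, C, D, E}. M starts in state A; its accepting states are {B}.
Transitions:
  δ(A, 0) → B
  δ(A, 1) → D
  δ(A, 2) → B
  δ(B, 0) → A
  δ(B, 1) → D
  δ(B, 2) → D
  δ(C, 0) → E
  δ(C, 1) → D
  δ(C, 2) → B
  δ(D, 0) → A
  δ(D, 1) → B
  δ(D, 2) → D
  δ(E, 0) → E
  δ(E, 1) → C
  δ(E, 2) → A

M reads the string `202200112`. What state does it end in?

D

A --2--> B
B --0--> A
A --2--> B
B --2--> D
D --0--> A
A --0--> B
B --1--> D
D --1--> B
B --2--> D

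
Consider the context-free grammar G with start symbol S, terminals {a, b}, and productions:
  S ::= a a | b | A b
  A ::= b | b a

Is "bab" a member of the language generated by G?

yes

S ⇒ Ab ⇒ bab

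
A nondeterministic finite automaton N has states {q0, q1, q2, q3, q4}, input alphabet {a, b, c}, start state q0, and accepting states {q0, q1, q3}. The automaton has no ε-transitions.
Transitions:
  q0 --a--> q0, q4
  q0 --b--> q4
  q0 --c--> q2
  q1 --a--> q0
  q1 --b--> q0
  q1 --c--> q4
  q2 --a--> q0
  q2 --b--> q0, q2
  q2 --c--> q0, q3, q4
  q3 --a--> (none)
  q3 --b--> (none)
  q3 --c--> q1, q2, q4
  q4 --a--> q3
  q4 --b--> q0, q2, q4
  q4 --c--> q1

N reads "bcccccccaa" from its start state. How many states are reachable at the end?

2

Start: {q0}
read b: {q4}
read c: {q1}
read c: {q4}
read c: {q1}
read c: {q4}
read c: {q1}
read c: {q4}
read c: {q1}
read a: {q0}
read a: {q0, q4}
Final reachable set {q0, q4} has 2 states.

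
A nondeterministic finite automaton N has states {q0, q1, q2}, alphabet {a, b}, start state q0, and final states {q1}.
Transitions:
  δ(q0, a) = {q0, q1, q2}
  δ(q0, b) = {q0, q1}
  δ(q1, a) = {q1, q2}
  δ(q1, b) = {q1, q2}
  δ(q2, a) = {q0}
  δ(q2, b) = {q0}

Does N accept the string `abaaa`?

Start: {q0}
read a: {q0, q1, q2}
read b: {q0, q1, q2}
read a: {q0, q1, q2}
read a: {q0, q1, q2}
read a: {q0, q1, q2}
Reachable ∩ accepting = {q1} — nonempty.

accepted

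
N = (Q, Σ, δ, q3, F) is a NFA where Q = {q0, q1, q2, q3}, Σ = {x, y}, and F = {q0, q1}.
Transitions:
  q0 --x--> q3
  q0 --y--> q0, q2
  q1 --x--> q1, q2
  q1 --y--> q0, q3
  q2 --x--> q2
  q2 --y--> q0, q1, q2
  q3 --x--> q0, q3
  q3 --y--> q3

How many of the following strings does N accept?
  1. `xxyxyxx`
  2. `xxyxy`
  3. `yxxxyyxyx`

3

`xxyxyxx`: accepted
`xxyxy`: accepted
`yxxxyyxyx`: accepted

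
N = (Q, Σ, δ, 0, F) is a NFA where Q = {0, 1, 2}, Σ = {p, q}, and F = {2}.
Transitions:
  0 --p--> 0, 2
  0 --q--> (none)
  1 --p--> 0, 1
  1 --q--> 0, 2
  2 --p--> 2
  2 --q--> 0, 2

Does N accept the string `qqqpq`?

Start: {0}
read q: {}
The reachable set is empty and stays empty for the remaining 4 symbols.
Reachable ∩ accepting = {} — empty.

rejected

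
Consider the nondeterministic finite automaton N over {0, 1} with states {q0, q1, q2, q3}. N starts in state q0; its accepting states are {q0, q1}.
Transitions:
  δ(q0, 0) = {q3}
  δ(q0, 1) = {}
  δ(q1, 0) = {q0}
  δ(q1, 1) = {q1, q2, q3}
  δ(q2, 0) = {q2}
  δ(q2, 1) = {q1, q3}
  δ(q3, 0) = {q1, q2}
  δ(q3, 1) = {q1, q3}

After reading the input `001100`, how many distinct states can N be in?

3

Start: {q0}
read 0: {q3}
read 0: {q1, q2}
read 1: {q1, q2, q3}
read 1: {q1, q2, q3}
read 0: {q0, q1, q2}
read 0: {q0, q2, q3}
Final reachable set {q0, q2, q3} has 3 states.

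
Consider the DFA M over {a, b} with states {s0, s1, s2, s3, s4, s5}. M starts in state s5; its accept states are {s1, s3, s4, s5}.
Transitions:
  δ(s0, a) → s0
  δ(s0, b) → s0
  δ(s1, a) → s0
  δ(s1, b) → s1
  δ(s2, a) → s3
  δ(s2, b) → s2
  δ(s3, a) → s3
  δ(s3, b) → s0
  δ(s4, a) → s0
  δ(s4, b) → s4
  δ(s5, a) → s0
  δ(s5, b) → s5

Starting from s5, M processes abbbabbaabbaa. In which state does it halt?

s0

s5 --a--> s0
s0 --b--> s0
s0 --b--> s0
s0 --b--> s0
s0 --a--> s0
s0 --b--> s0
s0 --b--> s0
s0 --a--> s0
s0 --a--> s0
s0 --b--> s0
s0 --b--> s0
s0 --a--> s0
s0 --a--> s0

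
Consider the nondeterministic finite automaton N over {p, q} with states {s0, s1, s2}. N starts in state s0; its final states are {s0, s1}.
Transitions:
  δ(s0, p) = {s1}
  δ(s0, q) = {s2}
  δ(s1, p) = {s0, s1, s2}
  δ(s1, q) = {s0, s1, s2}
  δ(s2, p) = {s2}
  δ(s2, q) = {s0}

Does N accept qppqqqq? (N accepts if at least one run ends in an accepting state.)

rejected

Start: {s0}
read q: {s2}
read p: {s2}
read p: {s2}
read q: {s0}
read q: {s2}
read q: {s0}
read q: {s2}
Reachable ∩ accepting = {} — empty.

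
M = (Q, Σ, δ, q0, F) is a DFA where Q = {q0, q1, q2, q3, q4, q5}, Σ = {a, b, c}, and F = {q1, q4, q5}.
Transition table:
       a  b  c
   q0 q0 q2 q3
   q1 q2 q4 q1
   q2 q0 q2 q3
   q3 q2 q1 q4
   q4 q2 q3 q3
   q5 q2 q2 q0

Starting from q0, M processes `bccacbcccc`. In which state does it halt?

q1

q0 --b--> q2
q2 --c--> q3
q3 --c--> q4
q4 --a--> q2
q2 --c--> q3
q3 --b--> q1
q1 --c--> q1
q1 --c--> q1
q1 --c--> q1
q1 --c--> q1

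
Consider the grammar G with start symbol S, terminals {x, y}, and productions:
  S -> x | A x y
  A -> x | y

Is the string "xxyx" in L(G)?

no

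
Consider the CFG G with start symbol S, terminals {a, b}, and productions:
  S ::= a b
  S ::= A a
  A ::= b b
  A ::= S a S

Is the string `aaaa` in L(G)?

no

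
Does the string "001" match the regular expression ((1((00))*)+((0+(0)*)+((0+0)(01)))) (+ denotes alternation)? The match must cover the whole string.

yes

The right alternative ((0+(0)*)+((0+0)(01))) matches 001.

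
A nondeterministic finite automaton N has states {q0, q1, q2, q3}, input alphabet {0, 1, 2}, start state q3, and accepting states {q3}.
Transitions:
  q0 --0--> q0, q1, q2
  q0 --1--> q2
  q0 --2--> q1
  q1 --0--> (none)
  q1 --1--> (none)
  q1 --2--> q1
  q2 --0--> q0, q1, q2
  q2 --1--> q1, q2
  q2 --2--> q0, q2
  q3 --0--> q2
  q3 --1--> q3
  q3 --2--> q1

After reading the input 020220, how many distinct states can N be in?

Start: {q3}
read 0: {q2}
read 2: {q0, q2}
read 0: {q0, q1, q2}
read 2: {q0, q1, q2}
read 2: {q0, q1, q2}
read 0: {q0, q1, q2}
Final reachable set {q0, q1, q2} has 3 states.

3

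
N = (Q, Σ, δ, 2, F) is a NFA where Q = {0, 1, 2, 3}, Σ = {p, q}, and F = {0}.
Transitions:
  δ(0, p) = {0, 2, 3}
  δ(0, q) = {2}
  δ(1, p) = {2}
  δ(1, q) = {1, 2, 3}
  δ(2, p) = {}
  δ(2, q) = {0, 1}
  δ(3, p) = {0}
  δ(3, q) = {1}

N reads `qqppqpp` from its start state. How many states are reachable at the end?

3

Start: {2}
read q: {0, 1}
read q: {1, 2, 3}
read p: {0, 2}
read p: {0, 2, 3}
read q: {0, 1, 2}
read p: {0, 2, 3}
read p: {0, 2, 3}
Final reachable set {0, 2, 3} has 3 states.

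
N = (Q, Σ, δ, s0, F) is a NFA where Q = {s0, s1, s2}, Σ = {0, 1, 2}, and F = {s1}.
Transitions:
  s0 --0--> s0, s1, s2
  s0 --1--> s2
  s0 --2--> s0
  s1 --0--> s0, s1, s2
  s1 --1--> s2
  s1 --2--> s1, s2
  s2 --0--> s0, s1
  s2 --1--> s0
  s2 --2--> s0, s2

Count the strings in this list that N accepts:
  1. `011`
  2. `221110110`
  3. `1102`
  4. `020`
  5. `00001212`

`011`: rejected
`221110110`: accepted
`1102`: accepted
`020`: accepted
`00001212`: rejected

3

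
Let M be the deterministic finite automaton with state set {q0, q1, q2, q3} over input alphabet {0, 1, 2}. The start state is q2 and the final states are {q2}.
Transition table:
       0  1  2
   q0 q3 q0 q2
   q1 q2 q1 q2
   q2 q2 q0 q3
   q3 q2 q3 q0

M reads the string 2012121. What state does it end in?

q2 --2--> q3
q3 --0--> q2
q2 --1--> q0
q0 --2--> q2
q2 --1--> q0
q0 --2--> q2
q2 --1--> q0

q0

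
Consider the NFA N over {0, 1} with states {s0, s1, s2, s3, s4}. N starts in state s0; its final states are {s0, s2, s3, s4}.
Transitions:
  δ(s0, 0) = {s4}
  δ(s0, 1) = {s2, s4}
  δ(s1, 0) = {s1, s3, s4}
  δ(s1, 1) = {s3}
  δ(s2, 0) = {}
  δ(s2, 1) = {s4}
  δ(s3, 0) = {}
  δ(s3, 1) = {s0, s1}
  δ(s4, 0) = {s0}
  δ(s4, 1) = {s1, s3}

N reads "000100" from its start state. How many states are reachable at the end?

Start: {s0}
read 0: {s4}
read 0: {s0}
read 0: {s4}
read 1: {s1, s3}
read 0: {s1, s3, s4}
read 0: {s0, s1, s3, s4}
Final reachable set {s0, s1, s3, s4} has 4 states.

4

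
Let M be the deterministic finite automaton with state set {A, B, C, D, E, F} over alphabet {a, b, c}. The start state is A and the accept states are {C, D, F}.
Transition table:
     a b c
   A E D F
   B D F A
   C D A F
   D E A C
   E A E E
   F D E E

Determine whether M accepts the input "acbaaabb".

A --a--> E
E --c--> E
E --b--> E
E --a--> A
A --a--> E
E --a--> A
A --b--> D
D --b--> A
End in state A, which is not an accepting state.

rejected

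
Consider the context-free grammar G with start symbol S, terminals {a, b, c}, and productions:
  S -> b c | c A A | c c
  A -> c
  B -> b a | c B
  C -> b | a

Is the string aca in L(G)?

no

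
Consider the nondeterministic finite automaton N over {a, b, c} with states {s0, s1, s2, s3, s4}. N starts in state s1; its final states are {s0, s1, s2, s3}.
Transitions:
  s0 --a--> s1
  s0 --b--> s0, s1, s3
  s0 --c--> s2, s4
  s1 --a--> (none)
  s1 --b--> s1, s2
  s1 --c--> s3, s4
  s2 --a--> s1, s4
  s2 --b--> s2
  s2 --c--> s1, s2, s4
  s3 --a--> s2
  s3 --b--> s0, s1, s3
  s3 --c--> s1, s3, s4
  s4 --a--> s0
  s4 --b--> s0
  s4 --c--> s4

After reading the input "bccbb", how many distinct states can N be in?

Start: {s1}
read b: {s1, s2}
read c: {s1, s2, s3, s4}
read c: {s1, s2, s3, s4}
read b: {s0, s1, s2, s3}
read b: {s0, s1, s2, s3}
Final reachable set {s0, s1, s2, s3} has 4 states.

4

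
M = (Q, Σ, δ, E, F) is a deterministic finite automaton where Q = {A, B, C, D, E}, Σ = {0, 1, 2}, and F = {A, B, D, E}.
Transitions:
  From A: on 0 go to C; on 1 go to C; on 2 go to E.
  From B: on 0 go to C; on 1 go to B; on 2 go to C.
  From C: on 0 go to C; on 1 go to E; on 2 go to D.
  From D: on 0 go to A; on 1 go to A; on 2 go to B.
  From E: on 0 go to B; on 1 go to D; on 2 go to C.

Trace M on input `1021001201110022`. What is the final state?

E --1--> D
D --0--> A
A --2--> E
E --1--> D
D --0--> A
A --0--> C
C --1--> E
E --2--> C
C --0--> C
C --1--> E
E --1--> D
D --1--> A
A --0--> C
C --0--> C
C --2--> D
D --2--> B

B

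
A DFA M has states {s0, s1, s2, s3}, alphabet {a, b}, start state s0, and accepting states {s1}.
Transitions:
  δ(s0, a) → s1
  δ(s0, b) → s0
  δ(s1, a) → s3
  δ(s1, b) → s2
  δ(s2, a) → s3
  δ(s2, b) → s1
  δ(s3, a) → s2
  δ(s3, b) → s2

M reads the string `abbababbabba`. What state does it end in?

s3

s0 --a--> s1
s1 --b--> s2
s2 --b--> s1
s1 --a--> s3
s3 --b--> s2
s2 --a--> s3
s3 --b--> s2
s2 --b--> s1
s1 --a--> s3
s3 --b--> s2
s2 --b--> s1
s1 --a--> s3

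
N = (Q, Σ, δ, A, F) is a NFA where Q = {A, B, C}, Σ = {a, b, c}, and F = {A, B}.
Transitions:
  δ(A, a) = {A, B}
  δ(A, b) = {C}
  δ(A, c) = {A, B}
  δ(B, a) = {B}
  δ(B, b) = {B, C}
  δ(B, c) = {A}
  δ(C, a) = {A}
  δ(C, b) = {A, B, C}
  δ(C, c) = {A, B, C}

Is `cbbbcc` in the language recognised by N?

accepted

Start: {A}
read c: {A, B}
read b: {B, C}
read b: {A, B, C}
read b: {A, B, C}
read c: {A, B, C}
read c: {A, B, C}
Reachable ∩ accepting = {A, B} — nonempty.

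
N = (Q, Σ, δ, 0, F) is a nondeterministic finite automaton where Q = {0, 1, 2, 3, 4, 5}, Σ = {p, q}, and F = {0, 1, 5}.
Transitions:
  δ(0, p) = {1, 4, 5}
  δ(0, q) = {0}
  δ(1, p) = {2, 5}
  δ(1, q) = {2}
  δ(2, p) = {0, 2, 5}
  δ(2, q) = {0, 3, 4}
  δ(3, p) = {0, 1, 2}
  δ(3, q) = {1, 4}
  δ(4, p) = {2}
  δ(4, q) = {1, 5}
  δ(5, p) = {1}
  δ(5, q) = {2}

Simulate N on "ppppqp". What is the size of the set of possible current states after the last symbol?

5

Start: {0}
read p: {1, 4, 5}
read p: {1, 2, 5}
read p: {0, 1, 2, 5}
read p: {0, 1, 2, 4, 5}
read q: {0, 1, 2, 3, 4, 5}
read p: {0, 1, 2, 4, 5}
Final reachable set {0, 1, 2, 4, 5} has 5 states.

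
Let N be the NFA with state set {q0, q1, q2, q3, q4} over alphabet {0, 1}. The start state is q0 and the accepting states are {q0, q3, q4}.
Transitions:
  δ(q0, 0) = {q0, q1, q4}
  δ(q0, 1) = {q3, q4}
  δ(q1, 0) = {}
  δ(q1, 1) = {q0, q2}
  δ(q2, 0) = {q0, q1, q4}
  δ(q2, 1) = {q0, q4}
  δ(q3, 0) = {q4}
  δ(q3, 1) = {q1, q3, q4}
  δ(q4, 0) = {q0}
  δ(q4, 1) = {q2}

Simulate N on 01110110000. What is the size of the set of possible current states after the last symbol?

3

Start: {q0}
read 0: {q0, q1, q4}
read 1: {q0, q2, q3, q4}
read 1: {q0, q1, q2, q3, q4}
read 1: {q0, q1, q2, q3, q4}
read 0: {q0, q1, q4}
read 1: {q0, q2, q3, q4}
read 1: {q0, q1, q2, q3, q4}
read 0: {q0, q1, q4}
read 0: {q0, q1, q4}
read 0: {q0, q1, q4}
read 0: {q0, q1, q4}
Final reachable set {q0, q1, q4} has 3 states.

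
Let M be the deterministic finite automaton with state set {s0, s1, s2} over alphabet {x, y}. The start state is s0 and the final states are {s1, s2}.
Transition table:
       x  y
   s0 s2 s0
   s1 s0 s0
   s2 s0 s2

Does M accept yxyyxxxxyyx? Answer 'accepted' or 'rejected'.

s0 --y--> s0
s0 --x--> s2
s2 --y--> s2
s2 --y--> s2
s2 --x--> s0
s0 --x--> s2
s2 --x--> s0
s0 --x--> s2
s2 --y--> s2
s2 --y--> s2
s2 --x--> s0
End in state s0, which is not an accepting state.

rejected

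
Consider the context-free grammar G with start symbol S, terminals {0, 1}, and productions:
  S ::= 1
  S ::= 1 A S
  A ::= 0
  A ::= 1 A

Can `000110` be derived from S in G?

no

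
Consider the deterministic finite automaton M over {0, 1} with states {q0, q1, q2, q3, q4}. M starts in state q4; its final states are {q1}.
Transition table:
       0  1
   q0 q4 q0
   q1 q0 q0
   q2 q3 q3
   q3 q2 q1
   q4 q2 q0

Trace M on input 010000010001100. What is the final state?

q4

q4 --0--> q2
q2 --1--> q3
q3 --0--> q2
q2 --0--> q3
q3 --0--> q2
q2 --0--> q3
q3 --0--> q2
q2 --1--> q3
q3 --0--> q2
q2 --0--> q3
q3 --0--> q2
q2 --1--> q3
q3 --1--> q1
q1 --0--> q0
q0 --0--> q4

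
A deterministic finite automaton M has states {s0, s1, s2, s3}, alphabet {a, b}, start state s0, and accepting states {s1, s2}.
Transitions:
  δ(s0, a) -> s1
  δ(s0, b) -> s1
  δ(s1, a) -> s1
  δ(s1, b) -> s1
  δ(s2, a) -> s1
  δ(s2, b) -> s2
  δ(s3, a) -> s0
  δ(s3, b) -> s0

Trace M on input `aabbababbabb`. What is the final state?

s1

s0 --a--> s1
s1 --a--> s1
s1 --b--> s1
s1 --b--> s1
s1 --a--> s1
s1 --b--> s1
s1 --a--> s1
s1 --b--> s1
s1 --b--> s1
s1 --a--> s1
s1 --b--> s1
s1 --b--> s1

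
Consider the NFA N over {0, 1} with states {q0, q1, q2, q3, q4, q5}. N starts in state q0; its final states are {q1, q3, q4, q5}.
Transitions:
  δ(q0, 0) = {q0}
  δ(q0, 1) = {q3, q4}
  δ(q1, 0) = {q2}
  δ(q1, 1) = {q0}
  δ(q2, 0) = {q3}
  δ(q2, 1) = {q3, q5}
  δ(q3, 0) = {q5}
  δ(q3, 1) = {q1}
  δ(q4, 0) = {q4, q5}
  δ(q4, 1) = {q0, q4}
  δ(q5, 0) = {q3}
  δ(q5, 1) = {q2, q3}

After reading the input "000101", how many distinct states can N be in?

Start: {q0}
read 0: {q0}
read 0: {q0}
read 0: {q0}
read 1: {q3, q4}
read 0: {q4, q5}
read 1: {q0, q2, q3, q4}
Final reachable set {q0, q2, q3, q4} has 4 states.

4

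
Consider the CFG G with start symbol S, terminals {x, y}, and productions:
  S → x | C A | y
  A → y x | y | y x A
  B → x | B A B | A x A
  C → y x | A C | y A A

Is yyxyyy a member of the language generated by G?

yes

S ⇒ CA ⇒ yAAA ⇒ yyxAAA ⇒ yyxyAA ⇒ yyxyyA ⇒ yyxyyy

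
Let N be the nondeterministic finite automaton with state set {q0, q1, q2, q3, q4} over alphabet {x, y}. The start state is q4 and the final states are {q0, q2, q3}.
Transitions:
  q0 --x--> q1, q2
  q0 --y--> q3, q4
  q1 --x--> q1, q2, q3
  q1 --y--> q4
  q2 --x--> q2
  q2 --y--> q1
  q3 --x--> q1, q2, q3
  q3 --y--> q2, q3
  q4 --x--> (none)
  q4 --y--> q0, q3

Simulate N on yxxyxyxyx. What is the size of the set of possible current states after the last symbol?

3

Start: {q4}
read y: {q0, q3}
read x: {q1, q2, q3}
read x: {q1, q2, q3}
read y: {q1, q2, q3, q4}
read x: {q1, q2, q3}
read y: {q1, q2, q3, q4}
read x: {q1, q2, q3}
read y: {q1, q2, q3, q4}
read x: {q1, q2, q3}
Final reachable set {q1, q2, q3} has 3 states.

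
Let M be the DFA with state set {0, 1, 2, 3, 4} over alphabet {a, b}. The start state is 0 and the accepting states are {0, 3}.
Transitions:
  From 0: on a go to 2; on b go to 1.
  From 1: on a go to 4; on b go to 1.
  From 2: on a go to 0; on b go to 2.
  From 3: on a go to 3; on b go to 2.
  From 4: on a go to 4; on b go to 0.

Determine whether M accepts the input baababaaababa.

0 --b--> 1
1 --a--> 4
4 --a--> 4
4 --b--> 0
0 --a--> 2
2 --b--> 2
2 --a--> 0
0 --a--> 2
2 --a--> 0
0 --b--> 1
1 --a--> 4
4 --b--> 0
0 --a--> 2
End in state 2, which is not an accepting state.

rejected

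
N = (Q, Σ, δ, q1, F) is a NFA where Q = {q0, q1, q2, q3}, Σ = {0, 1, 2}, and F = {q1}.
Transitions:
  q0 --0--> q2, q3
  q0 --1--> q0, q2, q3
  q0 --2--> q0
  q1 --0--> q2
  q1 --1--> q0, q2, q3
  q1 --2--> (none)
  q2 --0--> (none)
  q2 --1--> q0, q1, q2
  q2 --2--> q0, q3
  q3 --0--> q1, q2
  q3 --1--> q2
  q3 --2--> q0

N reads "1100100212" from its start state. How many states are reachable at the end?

Start: {q1}
read 1: {q0, q2, q3}
read 1: {q0, q1, q2, q3}
read 0: {q1, q2, q3}
read 0: {q1, q2}
read 1: {q0, q1, q2, q3}
read 0: {q1, q2, q3}
read 0: {q1, q2}
read 2: {q0, q3}
read 1: {q0, q2, q3}
read 2: {q0, q3}
Final reachable set {q0, q3} has 2 states.

2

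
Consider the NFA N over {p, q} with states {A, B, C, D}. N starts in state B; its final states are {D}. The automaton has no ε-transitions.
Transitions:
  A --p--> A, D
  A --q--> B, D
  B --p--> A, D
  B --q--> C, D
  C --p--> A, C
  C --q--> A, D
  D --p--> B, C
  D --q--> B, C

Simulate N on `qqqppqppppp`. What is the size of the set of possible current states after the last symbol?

4

Start: {B}
read q: {C, D}
read q: {A, B, C, D}
read q: {A, B, C, D}
read p: {A, B, C, D}
read p: {A, B, C, D}
read q: {A, B, C, D}
read p: {A, B, C, D}
read p: {A, B, C, D}
read p: {A, B, C, D}
read p: {A, B, C, D}
read p: {A, B, C, D}
Final reachable set {A, B, C, D} has 4 states.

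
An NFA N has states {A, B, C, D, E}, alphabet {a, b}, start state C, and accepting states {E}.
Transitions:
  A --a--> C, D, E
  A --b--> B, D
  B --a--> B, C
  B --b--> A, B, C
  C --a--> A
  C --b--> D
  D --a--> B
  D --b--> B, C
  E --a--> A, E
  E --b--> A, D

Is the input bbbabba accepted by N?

Start: {C}
read b: {D}
read b: {B, C}
read b: {A, B, C, D}
read a: {A, B, C, D, E}
read b: {A, B, C, D}
read b: {A, B, C, D}
read a: {A, B, C, D, E}
Reachable ∩ accepting = {E} — nonempty.

accepted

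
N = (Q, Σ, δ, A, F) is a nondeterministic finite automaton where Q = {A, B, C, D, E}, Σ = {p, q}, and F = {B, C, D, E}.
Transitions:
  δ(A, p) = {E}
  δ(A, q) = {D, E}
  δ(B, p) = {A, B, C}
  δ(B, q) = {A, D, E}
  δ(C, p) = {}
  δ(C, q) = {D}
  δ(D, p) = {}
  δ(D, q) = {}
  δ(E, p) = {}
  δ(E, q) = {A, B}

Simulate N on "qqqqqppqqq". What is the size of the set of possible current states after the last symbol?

4

Start: {A}
read q: {D, E}
read q: {A, B}
read q: {A, D, E}
read q: {A, B, D, E}
read q: {A, B, D, E}
read p: {A, B, C, E}
read p: {A, B, C, E}
read q: {A, B, D, E}
read q: {A, B, D, E}
read q: {A, B, D, E}
Final reachable set {A, B, D, E} has 4 states.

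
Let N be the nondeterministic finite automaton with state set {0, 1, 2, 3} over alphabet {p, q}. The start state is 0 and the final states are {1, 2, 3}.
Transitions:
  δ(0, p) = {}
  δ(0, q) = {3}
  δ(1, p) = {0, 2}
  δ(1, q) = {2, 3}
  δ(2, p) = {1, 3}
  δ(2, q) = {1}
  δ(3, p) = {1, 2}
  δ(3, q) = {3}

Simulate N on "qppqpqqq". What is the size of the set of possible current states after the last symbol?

3

Start: {0}
read q: {3}
read p: {1, 2}
read p: {0, 1, 2, 3}
read q: {1, 2, 3}
read p: {0, 1, 2, 3}
read q: {1, 2, 3}
read q: {1, 2, 3}
read q: {1, 2, 3}
Final reachable set {1, 2, 3} has 3 states.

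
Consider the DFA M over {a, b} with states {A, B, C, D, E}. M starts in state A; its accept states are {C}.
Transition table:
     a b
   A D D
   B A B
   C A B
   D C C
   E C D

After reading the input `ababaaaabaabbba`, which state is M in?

A --a--> D
D --b--> C
C --a--> A
A --b--> D
D --a--> C
C --a--> A
A --a--> D
D --a--> C
C --b--> B
B --a--> A
A --a--> D
D --b--> C
C --b--> B
B --b--> B
B --a--> A

A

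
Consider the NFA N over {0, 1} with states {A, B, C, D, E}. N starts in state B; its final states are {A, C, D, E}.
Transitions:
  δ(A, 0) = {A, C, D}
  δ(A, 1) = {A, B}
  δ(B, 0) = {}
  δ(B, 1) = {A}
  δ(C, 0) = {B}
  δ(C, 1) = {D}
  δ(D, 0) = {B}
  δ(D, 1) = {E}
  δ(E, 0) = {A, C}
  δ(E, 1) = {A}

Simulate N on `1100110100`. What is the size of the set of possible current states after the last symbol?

4

Start: {B}
read 1: {A}
read 1: {A, B}
read 0: {A, C, D}
read 0: {A, B, C, D}
read 1: {A, B, D, E}
read 1: {A, B, E}
read 0: {A, C, D}
read 1: {A, B, D, E}
read 0: {A, B, C, D}
read 0: {A, B, C, D}
Final reachable set {A, B, C, D} has 4 states.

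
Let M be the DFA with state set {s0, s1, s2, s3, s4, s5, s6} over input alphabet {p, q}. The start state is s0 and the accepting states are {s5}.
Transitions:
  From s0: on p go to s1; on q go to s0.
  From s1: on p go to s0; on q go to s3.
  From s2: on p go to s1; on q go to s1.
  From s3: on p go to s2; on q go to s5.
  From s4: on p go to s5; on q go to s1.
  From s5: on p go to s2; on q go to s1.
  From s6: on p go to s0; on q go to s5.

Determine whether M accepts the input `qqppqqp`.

rejected

s0 --q--> s0
s0 --q--> s0
s0 --p--> s1
s1 --p--> s0
s0 --q--> s0
s0 --q--> s0
s0 --p--> s1
End in state s1, which is not an accepting state.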